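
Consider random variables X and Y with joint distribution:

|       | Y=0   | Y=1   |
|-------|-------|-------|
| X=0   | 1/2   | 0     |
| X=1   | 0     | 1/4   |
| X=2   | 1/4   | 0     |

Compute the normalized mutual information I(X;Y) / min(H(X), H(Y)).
Marginal P(X) (row sums):
  P(X=0) = 1/2 + 0 = 1/2
  P(X=1) = 0 + 1/4 = 1/4
  P(X=2) = 1/4 + 0 = 1/4
Marginal P(Y) (column sums):
  P(Y=0) = 1/2 + 0 + 1/4 = 3/4
  P(Y=1) = 0 + 1/4 + 0 = 1/4

H(X) = -[(1/2)·log₂(1/2) + (1/4)·log₂(1/4) + (1/4)·log₂(1/4)]
  = 0.5000 + 0.5000 + 0.5000
  = 1.5000 bits
H(Y) = -[(3/4)·log₂(3/4) + (1/4)·log₂(1/4)]
  = 0.3113 + 0.5000
  = 0.8113 bits
H(X,Y) = -[(1/2)·log₂(1/2) + (1/4)·log₂(1/4) + (1/4)·log₂(1/4)]
  = 0.5000 + 0.5000 + 0.5000
  = 1.5000 bits

I(X;Y) = H(X) + H(Y) - H(X,Y)
  = 1.5000 + 0.8113 - 1.5000
  = 0.8113 bits

min(H(X), H(Y)) = min(1.5000, 0.8113) = 0.8113 bits
Normalized MI = 0.8113 / 0.8113 = 1.0000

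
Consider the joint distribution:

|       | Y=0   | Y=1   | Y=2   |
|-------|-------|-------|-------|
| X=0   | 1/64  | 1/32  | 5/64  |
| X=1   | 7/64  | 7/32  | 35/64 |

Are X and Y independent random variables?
Marginal P(X) (row sums):
  P(X=0) = 1/64 + 1/32 + 5/64 = 1/8
  P(X=1) = 7/64 + 7/32 + 35/64 = 7/8
Marginal P(Y) (column sums):
  P(Y=0) = 1/64 + 7/64 = 1/8
  P(Y=1) = 1/32 + 7/32 = 1/4
  P(Y=2) = 5/64 + 35/64 = 5/8

X and Y are independent iff P(X=i,Y=j) = P(X=i)·P(Y=j) for every cell.
  P(X=0)·P(Y=0) = 1/8 × 1/8 = 1/64 = P(X=0,Y=0) ✓
  P(X=0)·P(Y=1) = 1/8 × 1/4 = 1/32 = P(X=0,Y=1) ✓
  P(X=0)·P(Y=2) = 1/8 × 5/8 = 5/64 = P(X=0,Y=2) ✓
  P(X=1)·P(Y=0) = 7/8 × 1/8 = 7/64 = P(X=1,Y=0) ✓
  P(X=1)·P(Y=1) = 7/8 × 1/4 = 7/32 = P(X=1,Y=1) ✓
  P(X=1)·P(Y=2) = 7/8 × 5/8 = 35/64 = P(X=1,Y=2) ✓

Yes, X and Y are independent: every cell factors, so I(X;Y) = 0 bits.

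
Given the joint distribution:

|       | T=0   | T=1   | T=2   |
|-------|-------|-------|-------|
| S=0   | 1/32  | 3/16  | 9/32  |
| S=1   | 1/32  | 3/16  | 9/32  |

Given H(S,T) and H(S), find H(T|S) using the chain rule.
From the chain rule: H(S,T) = H(S) + H(T|S)
Therefore: H(T|S) = H(S,T) - H(S)

H(S,T) = -[(1/32)·log₂(1/32) + (3/16)·log₂(3/16) + (9/32)·log₂(9/32) + (1/32)·log₂(1/32) + (3/16)·log₂(3/16) + (9/32)·log₂(9/32)]
  = 0.1563 + 0.4528 + 0.5147 + 0.1563 + 0.4528 + 0.5147
  = 2.2476 bits
Marginal P(S) (row sums):
  P(S=0) = 1/32 + 3/16 + 9/32 = 1/2
  P(S=1) = 1/32 + 3/16 + 9/32 = 1/2
H(S) = -[(1/2)·log₂(1/2) + (1/2)·log₂(1/2)]
  = 0.5000 + 0.5000
  = 1.0000 bits

H(T|S) = 2.2476 - 1.0000 = 1.2476 bits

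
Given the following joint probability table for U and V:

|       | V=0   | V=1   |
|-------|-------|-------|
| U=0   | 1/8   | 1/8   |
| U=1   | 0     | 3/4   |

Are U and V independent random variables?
Marginal P(U) (row sums):
  P(U=0) = 1/8 + 1/8 = 1/4
  P(U=1) = 0 + 3/4 = 3/4
Marginal P(V) (column sums):
  P(V=0) = 1/8 + 0 = 1/8
  P(V=1) = 1/8 + 3/4 = 7/8

U and V are independent iff P(U=i,V=j) = P(U=i)·P(V=j) for every cell.
  P(U=0)·P(V=0) = 1/4 × 1/8 = 1/32, but P(U=0,V=0) = 1/8 ✗

No, U and V are not independent. Quantitatively, I(U;V) > 0:

H(U) = -[(1/4)·log₂(1/4) + (3/4)·log₂(3/4)]
  = 0.5000 + 0.3113
  = 0.8113 bits
H(V) = -[(1/8)·log₂(1/8) + (7/8)·log₂(7/8)]
  = 0.3750 + 0.1686
  = 0.5436 bits
H(U,V) = -[(1/8)·log₂(1/8) + (1/8)·log₂(1/8) + (3/4)·log₂(3/4)]
  = 0.3750 + 0.3750 + 0.3113
  = 1.0613 bits
I(U;V) = H(U) + H(V) - H(U,V) = 0.8113 + 0.5436 - 1.0613 = 0.2936 bits > 0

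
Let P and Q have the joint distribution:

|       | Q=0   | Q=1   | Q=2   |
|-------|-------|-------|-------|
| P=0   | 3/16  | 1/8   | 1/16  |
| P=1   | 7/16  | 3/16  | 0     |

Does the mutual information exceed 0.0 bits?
Marginal P(P) (row sums):
  P(P=0) = 3/16 + 1/8 + 1/16 = 3/8
  P(P=1) = 7/16 + 3/16 + 0 = 5/8
Marginal P(Q) (column sums):
  P(Q=0) = 3/16 + 7/16 = 5/8
  P(Q=1) = 1/8 + 3/16 = 5/16
  P(Q=2) = 1/16 + 0 = 1/16

H(P) = -[(3/8)·log₂(3/8) + (5/8)·log₂(5/8)]
  = 0.5306 + 0.4238
  = 0.9544 bits
H(Q) = -[(5/8)·log₂(5/8) + (5/16)·log₂(5/16) + (1/16)·log₂(1/16)]
  = 0.4238 + 0.5244 + 0.2500
  = 1.1982 bits
H(P,Q) = -[(3/16)·log₂(3/16) + (1/8)·log₂(1/8) + (1/16)·log₂(1/16) + (7/16)·log₂(7/16) + (3/16)·log₂(3/16)]
  = 0.4528 + 0.3750 + 0.2500 + 0.5218 + 0.4528
  = 2.0524 bits

I(P;Q) = H(P) + H(Q) - H(P,Q)
  = 0.9544 + 1.1982 - 2.0524
  = 0.1002 bits

Yes. I(P;Q) = 0.1002 bits, which is > 0.0 bits.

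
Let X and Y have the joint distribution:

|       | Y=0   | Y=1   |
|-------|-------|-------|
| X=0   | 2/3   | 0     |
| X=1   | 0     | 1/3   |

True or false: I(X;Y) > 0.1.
Marginal P(X) (row sums):
  P(X=0) = 2/3 + 0 = 2/3
  P(X=1) = 0 + 1/3 = 1/3
Marginal P(Y) (column sums):
  P(Y=0) = 2/3 + 0 = 2/3
  P(Y=1) = 0 + 1/3 = 1/3

H(X) = -[(2/3)·log₂(2/3) + (1/3)·log₂(1/3)]
  = 0.3900 + 0.5283
  = 0.9183 bits
H(Y) = -[(2/3)·log₂(2/3) + (1/3)·log₂(1/3)]
  = 0.3900 + 0.5283
  = 0.9183 bits
H(X,Y) = -[(2/3)·log₂(2/3) + (1/3)·log₂(1/3)]
  = 0.3900 + 0.5283
  = 0.9183 bits

I(X;Y) = H(X) + H(Y) - H(X,Y)
  = 0.9183 + 0.9183 - 0.9183
  = 0.9183 bits

True. I(X;Y) = 0.9183 bits, which is > 0.1 bits.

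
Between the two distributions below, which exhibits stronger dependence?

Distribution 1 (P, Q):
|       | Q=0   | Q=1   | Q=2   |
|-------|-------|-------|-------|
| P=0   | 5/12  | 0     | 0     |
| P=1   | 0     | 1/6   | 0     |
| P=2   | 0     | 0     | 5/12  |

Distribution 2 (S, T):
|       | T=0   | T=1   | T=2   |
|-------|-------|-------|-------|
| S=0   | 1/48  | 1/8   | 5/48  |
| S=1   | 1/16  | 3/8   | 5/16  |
Distribution 1 (P, Q):
Marginal P(P) (row sums):
  P(P=0) = 5/12 + 0 + 0 = 5/12
  P(P=1) = 0 + 1/6 + 0 = 1/6
  P(P=2) = 0 + 0 + 5/12 = 5/12
Marginal P(Q) (column sums):
  P(Q=0) = 5/12 + 0 + 0 = 5/12
  P(Q=1) = 0 + 1/6 + 0 = 1/6
  P(Q=2) = 0 + 0 + 5/12 = 5/12

H(P) = -[(5/12)·log₂(5/12) + (1/6)·log₂(1/6) + (5/12)·log₂(5/12)]
  = 0.5263 + 0.4308 + 0.5263
  = 1.4834 bits
H(Q) = -[(5/12)·log₂(5/12) + (1/6)·log₂(1/6) + (5/12)·log₂(5/12)]
  = 0.5263 + 0.4308 + 0.5263
  = 1.4834 bits
H(P,Q) = -[(5/12)·log₂(5/12) + (1/6)·log₂(1/6) + (5/12)·log₂(5/12)]
  = 0.5263 + 0.4308 + 0.5263
  = 1.4834 bits

I(P;Q) = H(P) + H(Q) - H(P,Q)
  = 1.4834 + 1.4834 - 1.4834
  = 1.4834 bits

Distribution 2 (S, T):
Marginal P(S) (row sums):
  P(S=0) = 1/48 + 1/8 + 5/48 = 1/4
  P(S=1) = 1/16 + 3/8 + 5/16 = 3/4
Marginal P(T) (column sums):
  P(T=0) = 1/48 + 1/16 = 1/12
  P(T=1) = 1/8 + 3/8 = 1/2
  P(T=2) = 5/48 + 5/16 = 5/12

H(S) = -[(1/4)·log₂(1/4) + (3/4)·log₂(3/4)]
  = 0.5000 + 0.3113
  = 0.8113 bits
H(T) = -[(1/12)·log₂(1/12) + (1/2)·log₂(1/2) + (5/12)·log₂(5/12)]
  = 0.2987 + 0.5000 + 0.5263
  = 1.3250 bits
H(S,T) = -[(1/48)·log₂(1/48) + (1/8)·log₂(1/8) + (5/48)·log₂(5/48) + (1/16)·log₂(1/16) + (3/8)·log₂(3/8) + (5/16)·log₂(5/16)]
  = 0.1164 + 0.3750 + 0.3399 + 0.2500 + 0.5306 + 0.5244
  = 2.1363 bits

I(S;T) = H(S) + H(T) - H(S,T)
  = 0.8113 + 1.3250 - 2.1363
  = 0.0000 bits

I(P;Q) = 1.4834 bits > I(S;T) = 0.0000 bits, so (P, Q) has the higher mutual information (stronger dependence).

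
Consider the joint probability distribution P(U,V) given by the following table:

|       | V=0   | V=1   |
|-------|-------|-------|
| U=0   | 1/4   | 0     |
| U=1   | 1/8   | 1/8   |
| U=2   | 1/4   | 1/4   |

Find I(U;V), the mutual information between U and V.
Marginal P(U) (row sums):
  P(U=0) = 1/4 + 0 = 1/4
  P(U=1) = 1/8 + 1/8 = 1/4
  P(U=2) = 1/4 + 1/4 = 1/2
Marginal P(V) (column sums):
  P(V=0) = 1/4 + 1/8 + 1/4 = 5/8
  P(V=1) = 0 + 1/8 + 1/4 = 3/8

H(U) = -[(1/4)·log₂(1/4) + (1/4)·log₂(1/4) + (1/2)·log₂(1/2)]
  = 0.5000 + 0.5000 + 0.5000
  = 1.5000 bits
H(V) = -[(5/8)·log₂(5/8) + (3/8)·log₂(3/8)]
  = 0.4238 + 0.5306
  = 0.9544 bits
H(U,V) = -[(1/4)·log₂(1/4) + (1/8)·log₂(1/8) + (1/8)·log₂(1/8) + (1/4)·log₂(1/4) + (1/4)·log₂(1/4)]
  = 0.5000 + 0.3750 + 0.3750 + 0.5000 + 0.5000
  = 2.2500 bits

I(U;V) = H(U) + H(V) - H(U,V)
  = 1.5000 + 0.9544 - 2.2500
  = 0.2044 bits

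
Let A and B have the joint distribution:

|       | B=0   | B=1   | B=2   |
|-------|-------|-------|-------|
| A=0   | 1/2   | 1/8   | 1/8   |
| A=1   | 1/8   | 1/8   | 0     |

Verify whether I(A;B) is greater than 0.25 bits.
Marginal P(A) (row sums):
  P(A=0) = 1/2 + 1/8 + 1/8 = 3/4
  P(A=1) = 1/8 + 1/8 + 0 = 1/4
Marginal P(B) (column sums):
  P(B=0) = 1/2 + 1/8 = 5/8
  P(B=1) = 1/8 + 1/8 = 1/4
  P(B=2) = 1/8 + 0 = 1/8

H(A) = -[(3/4)·log₂(3/4) + (1/4)·log₂(1/4)]
  = 0.3113 + 0.5000
  = 0.8113 bits
H(B) = -[(5/8)·log₂(5/8) + (1/4)·log₂(1/4) + (1/8)·log₂(1/8)]
  = 0.4238 + 0.5000 + 0.3750
  = 1.2988 bits
H(A,B) = -[(1/2)·log₂(1/2) + (1/8)·log₂(1/8) + (1/8)·log₂(1/8) + (1/8)·log₂(1/8) + (1/8)·log₂(1/8)]
  = 0.5000 + 0.3750 + 0.3750 + 0.3750 + 0.3750
  = 2.0000 bits

I(A;B) = H(A) + H(B) - H(A,B)
  = 0.8113 + 1.2988 - 2.0000
  = 0.1101 bits

No. I(A;B) = 0.1101 bits, which is ≤ 0.25 bits.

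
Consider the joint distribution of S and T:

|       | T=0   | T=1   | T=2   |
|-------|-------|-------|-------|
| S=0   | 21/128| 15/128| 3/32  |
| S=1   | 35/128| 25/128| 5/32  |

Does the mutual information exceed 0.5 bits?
Marginal P(S) (row sums):
  P(S=0) = 21/128 + 15/128 + 3/32 = 3/8
  P(S=1) = 35/128 + 25/128 + 5/32 = 5/8
Marginal P(T) (column sums):
  P(T=0) = 21/128 + 35/128 = 7/16
  P(T=1) = 15/128 + 25/128 = 5/16
  P(T=2) = 3/32 + 5/32 = 1/4

H(S) = -[(3/8)·log₂(3/8) + (5/8)·log₂(5/8)]
  = 0.5306 + 0.4238
  = 0.9544 bits
H(T) = -[(7/16)·log₂(7/16) + (5/16)·log₂(5/16) + (1/4)·log₂(1/4)]
  = 0.5218 + 0.5244 + 0.5000
  = 1.5462 bits
H(S,T) = -[(21/128)·log₂(21/128) + (15/128)·log₂(15/128) + (3/32)·log₂(3/32) + (35/128)·log₂(35/128) + (25/128)·log₂(25/128) + (5/32)·log₂(5/32)]
  = 0.4278 + 0.3625 + 0.3202 + 0.5115 + 0.4602 + 0.4184
  = 2.5006 bits

I(S;T) = H(S) + H(T) - H(S,T)
  = 0.9544 + 1.5462 - 2.5006
  = 0.0000 bits

No. I(S;T) = 0.0000 bits, which is ≤ 0.5 bits.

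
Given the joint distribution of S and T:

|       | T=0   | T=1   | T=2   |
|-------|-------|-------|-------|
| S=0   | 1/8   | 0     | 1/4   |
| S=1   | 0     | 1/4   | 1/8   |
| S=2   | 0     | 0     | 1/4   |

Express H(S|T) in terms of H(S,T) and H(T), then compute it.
H(S|T) = H(S,T) - H(T)

Marginal P(T) (column sums):
  P(T=0) = 1/8 + 0 + 0 = 1/8
  P(T=1) = 0 + 1/4 + 0 = 1/4
  P(T=2) = 1/4 + 1/8 + 1/4 = 5/8

H(S,T) = -[(1/8)·log₂(1/8) + (1/4)·log₂(1/4) + (1/4)·log₂(1/4) + (1/8)·log₂(1/8) + (1/4)·log₂(1/4)]
  = 0.3750 + 0.5000 + 0.5000 + 0.3750 + 0.5000
  = 2.2500 bits
H(T) = -[(1/8)·log₂(1/8) + (1/4)·log₂(1/4) + (5/8)·log₂(5/8)]
  = 0.3750 + 0.5000 + 0.4238
  = 1.2988 bits

H(S|T) = 2.2500 - 1.2988 = 0.9512 bits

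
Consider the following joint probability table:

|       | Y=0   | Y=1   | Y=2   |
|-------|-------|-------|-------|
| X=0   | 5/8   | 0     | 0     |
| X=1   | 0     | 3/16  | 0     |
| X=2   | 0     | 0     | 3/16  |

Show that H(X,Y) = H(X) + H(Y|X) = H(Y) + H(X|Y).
Marginal P(X) (row sums):
  P(X=0) = 5/8 + 0 + 0 = 5/8
  P(X=1) = 0 + 3/16 + 0 = 3/16
  P(X=2) = 0 + 0 + 3/16 = 3/16
Marginal P(Y) (column sums):
  P(Y=0) = 5/8 + 0 + 0 = 5/8
  P(Y=1) = 0 + 3/16 + 0 = 3/16
  P(Y=2) = 0 + 0 + 3/16 = 3/16

Decomposition 1: H(X) + H(Y|X)
H(X) = -[(5/8)·log₂(5/8) + (3/16)·log₂(3/16) + (3/16)·log₂(3/16)]
  = 0.4238 + 0.4528 + 0.4528
  = 1.3294 bits
H(Y|X) = -Σ P(X,Y)·log₂ P(Y|X), where P(Y|X) = P(X,Y) / P(X)
  (cells with P(X,Y) = 0 contribute 0)
  (X=0,Y=0): P(Y|X) = (5/8)/(5/8) = 1;  -(5/8)·log₂(1) = 0.0000
  (X=1,Y=1): P(Y|X) = (3/16)/(3/16) = 1;  -(3/16)·log₂(1) = 0.0000
  (X=2,Y=2): P(Y|X) = (3/16)/(3/16) = 1;  -(3/16)·log₂(1) = 0.0000
H(Y|X) = 0.0000 + 0.0000 + 0.0000
  = 0.0000 bits
H(X) + H(Y|X) = 1.3294 + 0.0000 = 1.3294 bits

Decomposition 2: H(Y) + H(X|Y)
H(Y) = -[(5/8)·log₂(5/8) + (3/16)·log₂(3/16) + (3/16)·log₂(3/16)]
  = 0.4238 + 0.4528 + 0.4528
  = 1.3294 bits
H(X|Y) = -Σ P(X,Y)·log₂ P(X|Y), where P(X|Y) = P(X,Y) / P(Y)
  (cells with P(X,Y) = 0 contribute 0)
  (X=0,Y=0): P(X|Y) = (5/8)/(5/8) = 1;  -(5/8)·log₂(1) = 0.0000
  (X=1,Y=1): P(X|Y) = (3/16)/(3/16) = 1;  -(3/16)·log₂(1) = 0.0000
  (X=2,Y=2): P(X|Y) = (3/16)/(3/16) = 1;  -(3/16)·log₂(1) = 0.0000
H(X|Y) = 0.0000 + 0.0000 + 0.0000
  = 0.0000 bits
H(Y) + H(X|Y) = 1.3294 + 0.0000 = 1.3294 bits

Direct computation of the joint entropy:
H(X,Y) = -[(5/8)·log₂(5/8) + (3/16)·log₂(3/16) + (3/16)·log₂(3/16)]
  = 0.4238 + 0.4528 + 0.4528
  = 1.3294 bits

All three agree: H(X,Y) = 1.3294 bits ✓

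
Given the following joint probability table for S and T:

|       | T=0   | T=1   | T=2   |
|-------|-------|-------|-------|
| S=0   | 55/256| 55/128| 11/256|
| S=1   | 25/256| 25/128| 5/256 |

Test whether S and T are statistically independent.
Marginal P(S) (row sums):
  P(S=0) = 55/256 + 55/128 + 11/256 = 11/16
  P(S=1) = 25/256 + 25/128 + 5/256 = 5/16
Marginal P(T) (column sums):
  P(T=0) = 55/256 + 25/256 = 5/16
  P(T=1) = 55/128 + 25/128 = 5/8
  P(T=2) = 11/256 + 5/256 = 1/16

S and T are independent iff P(S=i,T=j) = P(S=i)·P(T=j) for every cell.
  P(S=0)·P(T=0) = 11/16 × 5/16 = 55/256 = P(S=0,T=0) ✓
  P(S=0)·P(T=1) = 11/16 × 5/8 = 55/128 = P(S=0,T=1) ✓
  P(S=0)·P(T=2) = 11/16 × 1/16 = 11/256 = P(S=0,T=2) ✓
  P(S=1)·P(T=0) = 5/16 × 5/16 = 25/256 = P(S=1,T=0) ✓
  P(S=1)·P(T=1) = 5/16 × 5/8 = 25/128 = P(S=1,T=1) ✓
  P(S=1)·P(T=2) = 5/16 × 1/16 = 5/256 = P(S=1,T=2) ✓

Yes, S and T are independent: every cell factors, so I(S;T) = 0 bits.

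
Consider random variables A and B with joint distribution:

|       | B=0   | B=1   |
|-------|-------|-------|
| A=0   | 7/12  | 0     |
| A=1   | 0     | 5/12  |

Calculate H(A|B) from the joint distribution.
Marginal P(B) (column sums):
  P(B=0) = 7/12 + 0 = 7/12
  P(B=1) = 0 + 5/12 = 5/12

H(A|B) = -Σ P(A,B)·log₂ P(A|B), where P(A|B) = P(A,B) / P(B)
  (cells with P(A,B) = 0 contribute 0)
  (A=0,B=0): P(A|B) = (7/12)/(7/12) = 1;  -(7/12)·log₂(1) = 0.0000
  (A=1,B=1): P(A|B) = (5/12)/(5/12) = 1;  -(5/12)·log₂(1) = 0.0000
H(A|B) = 0.0000 + 0.0000
  = 0.0000 bits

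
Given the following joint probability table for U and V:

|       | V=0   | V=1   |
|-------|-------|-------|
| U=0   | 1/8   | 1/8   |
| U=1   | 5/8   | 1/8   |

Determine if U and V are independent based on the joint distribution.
Marginal P(U) (row sums):
  P(U=0) = 1/8 + 1/8 = 1/4
  P(U=1) = 5/8 + 1/8 = 3/4
Marginal P(V) (column sums):
  P(V=0) = 1/8 + 5/8 = 3/4
  P(V=1) = 1/8 + 1/8 = 1/4

U and V are independent iff P(U=i,V=j) = P(U=i)·P(V=j) for every cell.
  P(U=0)·P(V=0) = 1/4 × 3/4 = 3/16, but P(U=0,V=0) = 1/8 ✗

No, U and V are not independent. Quantitatively, I(U;V) > 0:

H(U) = -[(1/4)·log₂(1/4) + (3/4)·log₂(3/4)]
  = 0.5000 + 0.3113
  = 0.8113 bits
H(V) = -[(3/4)·log₂(3/4) + (1/4)·log₂(1/4)]
  = 0.3113 + 0.5000
  = 0.8113 bits
H(U,V) = -[(1/8)·log₂(1/8) + (1/8)·log₂(1/8) + (5/8)·log₂(5/8) + (1/8)·log₂(1/8)]
  = 0.3750 + 0.3750 + 0.4238 + 0.3750
  = 1.5488 bits
I(U;V) = H(U) + H(V) - H(U,V) = 0.8113 + 0.8113 - 1.5488 = 0.0738 bits > 0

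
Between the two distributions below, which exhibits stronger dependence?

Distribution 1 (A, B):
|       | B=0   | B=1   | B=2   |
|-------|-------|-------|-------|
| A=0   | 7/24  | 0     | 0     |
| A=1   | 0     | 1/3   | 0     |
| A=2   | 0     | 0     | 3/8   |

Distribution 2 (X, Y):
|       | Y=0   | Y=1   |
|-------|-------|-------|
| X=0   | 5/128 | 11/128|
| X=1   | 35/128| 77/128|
Distribution 1 (A, B):
Marginal P(A) (row sums):
  P(A=0) = 7/24 + 0 + 0 = 7/24
  P(A=1) = 0 + 1/3 + 0 = 1/3
  P(A=2) = 0 + 0 + 3/8 = 3/8
Marginal P(B) (column sums):
  P(B=0) = 7/24 + 0 + 0 = 7/24
  P(B=1) = 0 + 1/3 + 0 = 1/3
  P(B=2) = 0 + 0 + 3/8 = 3/8

H(A) = -[(7/24)·log₂(7/24) + (1/3)·log₂(1/3) + (3/8)·log₂(3/8)]
  = 0.5185 + 0.5283 + 0.5306
  = 1.5774 bits
H(B) = -[(7/24)·log₂(7/24) + (1/3)·log₂(1/3) + (3/8)·log₂(3/8)]
  = 0.5185 + 0.5283 + 0.5306
  = 1.5774 bits
H(A,B) = -[(7/24)·log₂(7/24) + (1/3)·log₂(1/3) + (3/8)·log₂(3/8)]
  = 0.5185 + 0.5283 + 0.5306
  = 1.5774 bits

I(A;B) = H(A) + H(B) - H(A,B)
  = 1.5774 + 1.5774 - 1.5774
  = 1.5774 bits

Distribution 2 (X, Y):
Marginal P(X) (row sums):
  P(X=0) = 5/128 + 11/128 = 1/8
  P(X=1) = 35/128 + 77/128 = 7/8
Marginal P(Y) (column sums):
  P(Y=0) = 5/128 + 35/128 = 5/16
  P(Y=1) = 11/128 + 77/128 = 11/16

H(X) = -[(1/8)·log₂(1/8) + (7/8)·log₂(7/8)]
  = 0.3750 + 0.1686
  = 0.5436 bits
H(Y) = -[(5/16)·log₂(5/16) + (11/16)·log₂(11/16)]
  = 0.5244 + 0.3716
  = 0.8960 bits
H(X,Y) = -[(5/128)·log₂(5/128) + (11/128)·log₂(11/128) + (35/128)·log₂(35/128) + (77/128)·log₂(77/128)]
  = 0.1827 + 0.3043 + 0.5115 + 0.4411
  = 1.4396 bits

I(X;Y) = H(X) + H(Y) - H(X,Y)
  = 0.5436 + 0.8960 - 1.4396
  = 0.0000 bits

I(A;B) = 1.5774 bits > I(X;Y) = 0.0000 bits, so (A, B) has the higher mutual information (stronger dependence).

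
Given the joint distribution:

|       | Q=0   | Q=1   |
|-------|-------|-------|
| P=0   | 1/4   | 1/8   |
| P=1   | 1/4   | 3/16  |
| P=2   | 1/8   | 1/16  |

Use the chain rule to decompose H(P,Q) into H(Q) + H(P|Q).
By the chain rule: H(P,Q) = H(Q) + H(P|Q)

Marginal P(Q) (column sums):
  P(Q=0) = 1/4 + 1/4 + 1/8 = 5/8
  P(Q=1) = 1/8 + 3/16 + 1/16 = 3/8
H(Q) = -[(5/8)·log₂(5/8) + (3/8)·log₂(3/8)]
  = 0.4238 + 0.5306
  = 0.9544 bits
H(P|Q) = -Σ P(P,Q)·log₂ P(P|Q), where P(P|Q) = P(P,Q) / P(Q)
  (P=0,Q=0): P(P|Q) = (1/4)/(5/8) = 2/5;  -(1/4)·log₂(2/5) = 0.3305
  (P=0,Q=1): P(P|Q) = (1/8)/(3/8) = 1/3;  -(1/8)·log₂(1/3) = 0.1981
  (P=1,Q=0): P(P|Q) = (1/4)/(5/8) = 2/5;  -(1/4)·log₂(2/5) = 0.3305
  (P=1,Q=1): P(P|Q) = (3/16)/(3/8) = 1/2;  -(3/16)·log₂(1/2) = 0.1875
  (P=2,Q=0): P(P|Q) = (1/8)/(5/8) = 1/5;  -(1/8)·log₂(1/5) = 0.2902
  (P=2,Q=1): P(P|Q) = (1/16)/(3/8) = 1/6;  -(1/16)·log₂(1/6) = 0.1616
H(P|Q) = 0.3305 + 0.1981 + 0.3305 + 0.1875 + 0.2902 + 0.1616
  = 1.4984 bits

H(P,Q) = H(Q) + H(P|Q) = 0.9544 + 1.4984 = 2.4528 bits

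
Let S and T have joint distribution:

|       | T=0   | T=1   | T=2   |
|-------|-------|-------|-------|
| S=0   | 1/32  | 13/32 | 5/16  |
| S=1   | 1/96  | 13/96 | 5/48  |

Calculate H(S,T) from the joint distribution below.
H(S,T) = -Σ P(S,T) log₂ P(S,T), summed over the non-zero cells:
H(S,T) = -[(1/32)·log₂(1/32) + (13/32)·log₂(13/32) + (5/16)·log₂(5/16) + (1/96)·log₂(1/96) + (13/96)·log₂(13/96) + (5/48)·log₂(5/48)]
  = 0.1563 + 0.5279 + 0.5244 + 0.0686 + 0.3906 + 0.3399
  = 2.0077 bits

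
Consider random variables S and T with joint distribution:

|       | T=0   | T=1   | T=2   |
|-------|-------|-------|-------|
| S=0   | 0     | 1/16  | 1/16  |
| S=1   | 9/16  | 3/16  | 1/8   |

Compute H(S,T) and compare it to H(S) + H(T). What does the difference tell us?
Marginal P(S) (row sums):
  P(S=0) = 0 + 1/16 + 1/16 = 1/8
  P(S=1) = 9/16 + 3/16 + 1/8 = 7/8
Marginal P(T) (column sums):
  P(T=0) = 0 + 9/16 = 9/16
  P(T=1) = 1/16 + 3/16 = 1/4
  P(T=2) = 1/16 + 1/8 = 3/16

H(S,T) = -[(1/16)·log₂(1/16) + (1/16)·log₂(1/16) + (9/16)·log₂(9/16) + (3/16)·log₂(3/16) + (1/8)·log₂(1/8)]
  = 0.2500 + 0.2500 + 0.4669 + 0.4528 + 0.3750
  = 1.7947 bits
H(S) = -[(1/8)·log₂(1/8) + (7/8)·log₂(7/8)]
  = 0.3750 + 0.1686
  = 0.5436 bits
H(T) = -[(9/16)·log₂(9/16) + (1/4)·log₂(1/4) + (3/16)·log₂(3/16)]
  = 0.4669 + 0.5000 + 0.4528
  = 1.4197 bits

H(S) + H(T) = 0.5436 + 1.4197 = 1.9633 bits
Difference: H(S) + H(T) - H(S,T) = 1.9633 - 1.7947 = 0.1686 bits = I(S;T)

The difference is the mutual information; it is positive here, so S and T are dependent (knowing one reduces uncertainty about the other by 0.1686 bits).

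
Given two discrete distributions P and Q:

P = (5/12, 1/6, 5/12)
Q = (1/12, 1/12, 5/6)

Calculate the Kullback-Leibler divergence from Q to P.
D(P||Q) = Σ P(i) log₂(P(i)/Q(i))
  i=0: (5/12) × log₂((5/12)/(1/12)) = (5/12) × log₂(5) = 0.9675
  i=1: (1/6) × log₂((1/6)/(1/12)) = (1/6) × log₂(2) = 0.1667
  i=2: (5/12) × log₂((5/12)/(5/6)) = (5/12) × log₂(1/2) = -0.4167
D(P||Q) = 0.9675 + 0.1667 - 0.4167
  = 0.7175 bits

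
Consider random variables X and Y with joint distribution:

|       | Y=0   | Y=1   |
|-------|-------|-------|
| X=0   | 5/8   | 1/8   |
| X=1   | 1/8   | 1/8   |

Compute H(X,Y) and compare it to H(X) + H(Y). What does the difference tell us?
Marginal P(X) (row sums):
  P(X=0) = 5/8 + 1/8 = 3/4
  P(X=1) = 1/8 + 1/8 = 1/4
Marginal P(Y) (column sums):
  P(Y=0) = 5/8 + 1/8 = 3/4
  P(Y=1) = 1/8 + 1/8 = 1/4

H(X,Y) = -[(5/8)·log₂(5/8) + (1/8)·log₂(1/8) + (1/8)·log₂(1/8) + (1/8)·log₂(1/8)]
  = 0.4238 + 0.3750 + 0.3750 + 0.3750
  = 1.5488 bits
H(X) = -[(3/4)·log₂(3/4) + (1/4)·log₂(1/4)]
  = 0.3113 + 0.5000
  = 0.8113 bits
H(Y) = -[(3/4)·log₂(3/4) + (1/4)·log₂(1/4)]
  = 0.3113 + 0.5000
  = 0.8113 bits

H(X) + H(Y) = 0.8113 + 0.8113 = 1.6226 bits
Difference: H(X) + H(Y) - H(X,Y) = 1.6226 - 1.5488 = 0.0738 bits = I(X;Y)

The difference is the mutual information; it is positive here, so X and Y are dependent (knowing one reduces uncertainty about the other by 0.0738 bits).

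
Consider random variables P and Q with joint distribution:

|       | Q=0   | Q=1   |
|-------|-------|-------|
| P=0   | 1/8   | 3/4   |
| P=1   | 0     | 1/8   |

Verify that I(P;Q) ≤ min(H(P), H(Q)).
Marginal P(P) (row sums):
  P(P=0) = 1/8 + 3/4 = 7/8
  P(P=1) = 0 + 1/8 = 1/8
Marginal P(Q) (column sums):
  P(Q=0) = 1/8 + 0 = 1/8
  P(Q=1) = 3/4 + 1/8 = 7/8

H(P) = -[(7/8)·log₂(7/8) + (1/8)·log₂(1/8)]
  = 0.1686 + 0.3750
  = 0.5436 bits
H(Q) = -[(1/8)·log₂(1/8) + (7/8)·log₂(7/8)]
  = 0.3750 + 0.1686
  = 0.5436 bits
H(P,Q) = -[(1/8)·log₂(1/8) + (3/4)·log₂(3/4) + (1/8)·log₂(1/8)]
  = 0.3750 + 0.3113 + 0.3750
  = 1.0613 bits

I(P;Q) = H(P) + H(Q) - H(P,Q)
  = 0.5436 + 0.5436 - 1.0613
  = 0.0259 bits

min(H(P), H(Q)) = min(0.5436, 0.5436) = 0.5436 bits
Since 0.0259 ≤ 0.5436, the bound is satisfied ✓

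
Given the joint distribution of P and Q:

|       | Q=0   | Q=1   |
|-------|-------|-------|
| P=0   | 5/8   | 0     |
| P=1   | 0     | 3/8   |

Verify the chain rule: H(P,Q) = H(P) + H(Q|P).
Left side:
H(P,Q) = -[(5/8)·log₂(5/8) + (3/8)·log₂(3/8)]
  = 0.4238 + 0.5306
  = 0.9544 bits

Right side:
Marginal P(P) (row sums):
  P(P=0) = 5/8 + 0 = 5/8
  P(P=1) = 0 + 3/8 = 3/8
H(P) = -[(5/8)·log₂(5/8) + (3/8)·log₂(3/8)]
  = 0.4238 + 0.5306
  = 0.9544 bits
H(Q|P) = -Σ P(P,Q)·log₂ P(Q|P), where P(Q|P) = P(P,Q) / P(P)
  (cells with P(P,Q) = 0 contribute 0)
  (P=0,Q=0): P(Q|P) = (5/8)/(5/8) = 1;  -(5/8)·log₂(1) = 0.0000
  (P=1,Q=1): P(Q|P) = (3/8)/(3/8) = 1;  -(3/8)·log₂(1) = 0.0000
H(Q|P) = 0.0000 + 0.0000
  = 0.0000 bits
H(P) + H(Q|P) = 0.9544 + 0.0000 = 0.9544 bits

Both sides equal 0.9544 bits, so the chain rule holds ✓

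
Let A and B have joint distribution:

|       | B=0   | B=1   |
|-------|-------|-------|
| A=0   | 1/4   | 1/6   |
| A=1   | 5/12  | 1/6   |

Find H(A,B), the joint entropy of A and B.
H(A,B) = -Σ P(A,B) log₂ P(A,B), summed over the non-zero cells:
H(A,B) = -[(1/4)·log₂(1/4) + (1/6)·log₂(1/6) + (5/12)·log₂(5/12) + (1/6)·log₂(1/6)]
  = 0.5000 + 0.4308 + 0.5263 + 0.4308
  = 1.8879 bits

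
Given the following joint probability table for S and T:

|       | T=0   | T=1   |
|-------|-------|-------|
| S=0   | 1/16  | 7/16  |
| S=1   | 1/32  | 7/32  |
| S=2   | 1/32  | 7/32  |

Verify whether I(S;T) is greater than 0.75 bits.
Marginal P(S) (row sums):
  P(S=0) = 1/16 + 7/16 = 1/2
  P(S=1) = 1/32 + 7/32 = 1/4
  P(S=2) = 1/32 + 7/32 = 1/4
Marginal P(T) (column sums):
  P(T=0) = 1/16 + 1/32 + 1/32 = 1/8
  P(T=1) = 7/16 + 7/32 + 7/32 = 7/8

H(S) = -[(1/2)·log₂(1/2) + (1/4)·log₂(1/4) + (1/4)·log₂(1/4)]
  = 0.5000 + 0.5000 + 0.5000
  = 1.5000 bits
H(T) = -[(1/8)·log₂(1/8) + (7/8)·log₂(7/8)]
  = 0.3750 + 0.1686
  = 0.5436 bits
H(S,T) = -[(1/16)·log₂(1/16) + (7/16)·log₂(7/16) + (1/32)·log₂(1/32) + (7/32)·log₂(7/32) + (1/32)·log₂(1/32) + (7/32)·log₂(7/32)]
  = 0.2500 + 0.5218 + 0.1563 + 0.4796 + 0.1563 + 0.4796
  = 2.0436 bits

I(S;T) = H(S) + H(T) - H(S,T)
  = 1.5000 + 0.5436 - 2.0436
  = 0.0000 bits

No. I(S;T) = 0.0000 bits, which is ≤ 0.75 bits.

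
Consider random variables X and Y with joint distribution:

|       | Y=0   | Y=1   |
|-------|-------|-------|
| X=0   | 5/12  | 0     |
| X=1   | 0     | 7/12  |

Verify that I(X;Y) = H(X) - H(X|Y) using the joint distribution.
Left side, from I(X;Y) = H(X) + H(Y) - H(X,Y):
Marginal P(X) (row sums):
  P(X=0) = 5/12 + 0 = 5/12
  P(X=1) = 0 + 7/12 = 7/12
Marginal P(Y) (column sums):
  P(Y=0) = 5/12 + 0 = 5/12
  P(Y=1) = 0 + 7/12 = 7/12

H(X) = -[(5/12)·log₂(5/12) + (7/12)·log₂(7/12)]
  = 0.5263 + 0.4536
  = 0.9799 bits
H(Y) = -[(5/12)·log₂(5/12) + (7/12)·log₂(7/12)]
  = 0.5263 + 0.4536
  = 0.9799 bits
H(X,Y) = -[(5/12)·log₂(5/12) + (7/12)·log₂(7/12)]
  = 0.5263 + 0.4536
  = 0.9799 bits

I(X;Y) = H(X) + H(Y) - H(X,Y)
  = 0.9799 + 0.9799 - 0.9799
  = 0.9799 bits

Right side, with H(X|Y) computed directly from the conditional probabilities:
H(X|Y) = -Σ P(X,Y)·log₂ P(X|Y), where P(X|Y) = P(X,Y) / P(Y)
  (cells with P(X,Y) = 0 contribute 0)
  (X=0,Y=0): P(X|Y) = (5/12)/(5/12) = 1;  -(5/12)·log₂(1) = 0.0000
  (X=1,Y=1): P(X|Y) = (7/12)/(7/12) = 1;  -(7/12)·log₂(1) = 0.0000
H(X|Y) = 0.0000 + 0.0000
  = 0.0000 bits
H(X) - H(X|Y) = 0.9799 - 0.0000 = 0.9799 bits

Both sides equal 0.9799 bits, so I(X;Y) = H(X) - H(X|Y) ✓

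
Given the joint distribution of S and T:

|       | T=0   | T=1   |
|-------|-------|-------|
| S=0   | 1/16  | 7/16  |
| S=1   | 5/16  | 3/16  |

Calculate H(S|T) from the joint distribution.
Marginal P(T) (column sums):
  P(T=0) = 1/16 + 5/16 = 3/8
  P(T=1) = 7/16 + 3/16 = 5/8

H(S|T) = -Σ P(S,T)·log₂ P(S|T), where P(S|T) = P(S,T) / P(T)
  (S=0,T=0): P(S|T) = (1/16)/(3/8) = 1/6;  -(1/16)·log₂(1/6) = 0.1616
  (S=0,T=1): P(S|T) = (7/16)/(5/8) = 7/10;  -(7/16)·log₂(7/10) = 0.2251
  (S=1,T=0): P(S|T) = (5/16)/(3/8) = 5/6;  -(5/16)·log₂(5/6) = 0.0822
  (S=1,T=1): P(S|T) = (3/16)/(5/8) = 3/10;  -(3/16)·log₂(3/10) = 0.3257
H(S|T) = 0.1616 + 0.2251 + 0.0822 + 0.3257
  = 0.7946 bits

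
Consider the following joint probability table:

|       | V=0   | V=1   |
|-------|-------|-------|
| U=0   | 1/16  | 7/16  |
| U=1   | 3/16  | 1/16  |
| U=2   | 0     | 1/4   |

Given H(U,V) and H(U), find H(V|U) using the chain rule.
From the chain rule: H(U,V) = H(U) + H(V|U)
Therefore: H(V|U) = H(U,V) - H(U)

H(U,V) = -[(1/16)·log₂(1/16) + (7/16)·log₂(7/16) + (3/16)·log₂(3/16) + (1/16)·log₂(1/16) + (1/4)·log₂(1/4)]
  = 0.2500 + 0.5218 + 0.4528 + 0.2500 + 0.5000
  = 1.9746 bits
Marginal P(U) (row sums):
  P(U=0) = 1/16 + 7/16 = 1/2
  P(U=1) = 3/16 + 1/16 = 1/4
  P(U=2) = 0 + 1/4 = 1/4
H(U) = -[(1/2)·log₂(1/2) + (1/4)·log₂(1/4) + (1/4)·log₂(1/4)]
  = 0.5000 + 0.5000 + 0.5000
  = 1.5000 bits

H(V|U) = 1.9746 - 1.5000 = 0.4746 bits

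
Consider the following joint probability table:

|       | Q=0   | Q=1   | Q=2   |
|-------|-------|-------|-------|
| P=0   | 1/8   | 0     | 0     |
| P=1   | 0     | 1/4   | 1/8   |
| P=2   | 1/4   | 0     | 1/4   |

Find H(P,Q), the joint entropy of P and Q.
H(P,Q) = -Σ P(P,Q) log₂ P(P,Q), summed over the non-zero cells:
H(P,Q) = -[(1/8)·log₂(1/8) + (1/4)·log₂(1/4) + (1/8)·log₂(1/8) + (1/4)·log₂(1/4) + (1/4)·log₂(1/4)]
  = 0.3750 + 0.5000 + 0.3750 + 0.5000 + 0.5000
  = 2.2500 bits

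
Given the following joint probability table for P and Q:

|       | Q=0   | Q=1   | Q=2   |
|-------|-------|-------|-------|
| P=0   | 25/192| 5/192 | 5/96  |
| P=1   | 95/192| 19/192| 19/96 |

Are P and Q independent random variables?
Marginal P(P) (row sums):
  P(P=0) = 25/192 + 5/192 + 5/96 = 5/24
  P(P=1) = 95/192 + 19/192 + 19/96 = 19/24
Marginal P(Q) (column sums):
  P(Q=0) = 25/192 + 95/192 = 5/8
  P(Q=1) = 5/192 + 19/192 = 1/8
  P(Q=2) = 5/96 + 19/96 = 1/4

P and Q are independent iff P(P=i,Q=j) = P(P=i)·P(Q=j) for every cell.
  P(P=0)·P(Q=0) = 5/24 × 5/8 = 25/192 = P(P=0,Q=0) ✓
  P(P=0)·P(Q=1) = 5/24 × 1/8 = 5/192 = P(P=0,Q=1) ✓
  P(P=0)·P(Q=2) = 5/24 × 1/4 = 5/96 = P(P=0,Q=2) ✓
  P(P=1)·P(Q=0) = 19/24 × 5/8 = 95/192 = P(P=1,Q=0) ✓
  P(P=1)·P(Q=1) = 19/24 × 1/8 = 19/192 = P(P=1,Q=1) ✓
  P(P=1)·P(Q=2) = 19/24 × 1/4 = 19/96 = P(P=1,Q=2) ✓

Yes, P and Q are independent: every cell factors, so I(P;Q) = 0 bits.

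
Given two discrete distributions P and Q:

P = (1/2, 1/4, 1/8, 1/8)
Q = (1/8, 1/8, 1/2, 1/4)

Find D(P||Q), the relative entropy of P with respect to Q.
D(P||Q) = Σ P(i) log₂(P(i)/Q(i))
  i=0: (1/2) × log₂((1/2)/(1/8)) = (1/2) × log₂(4) = 1.0000
  i=1: (1/4) × log₂((1/4)/(1/8)) = (1/4) × log₂(2) = 0.2500
  i=2: (1/8) × log₂((1/8)/(1/2)) = (1/8) × log₂(1/4) = -0.2500
  i=3: (1/8) × log₂((1/8)/(1/4)) = (1/8) × log₂(1/2) = -0.1250
D(P||Q) = 1.0000 + 0.2500 - 0.2500 - 0.1250
  = 0.8750 bits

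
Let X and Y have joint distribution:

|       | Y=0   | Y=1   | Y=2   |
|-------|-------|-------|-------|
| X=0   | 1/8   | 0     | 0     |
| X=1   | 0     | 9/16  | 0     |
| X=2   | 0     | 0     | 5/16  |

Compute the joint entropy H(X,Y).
H(X,Y) = -Σ P(X,Y) log₂ P(X,Y), summed over the non-zero cells:
H(X,Y) = -[(1/8)·log₂(1/8) + (9/16)·log₂(9/16) + (5/16)·log₂(5/16)]
  = 0.3750 + 0.4669 + 0.5244
  = 1.3663 bits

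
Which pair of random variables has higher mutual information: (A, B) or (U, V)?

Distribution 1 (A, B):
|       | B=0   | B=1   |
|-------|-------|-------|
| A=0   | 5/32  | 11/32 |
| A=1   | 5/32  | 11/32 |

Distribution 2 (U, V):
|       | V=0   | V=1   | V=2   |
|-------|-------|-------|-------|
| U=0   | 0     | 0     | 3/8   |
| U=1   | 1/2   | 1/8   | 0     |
Distribution 1 (A, B):
Marginal P(A) (row sums):
  P(A=0) = 5/32 + 11/32 = 1/2
  P(A=1) = 5/32 + 11/32 = 1/2
Marginal P(B) (column sums):
  P(B=0) = 5/32 + 5/32 = 5/16
  P(B=1) = 11/32 + 11/32 = 11/16

H(A) = -[(1/2)·log₂(1/2) + (1/2)·log₂(1/2)]
  = 0.5000 + 0.5000
  = 1.0000 bits
H(B) = -[(5/16)·log₂(5/16) + (11/16)·log₂(11/16)]
  = 0.5244 + 0.3716
  = 0.8960 bits
H(A,B) = -[(5/32)·log₂(5/32) + (11/32)·log₂(11/32) + (5/32)·log₂(5/32) + (11/32)·log₂(11/32)]
  = 0.4184 + 0.5296 + 0.4184 + 0.5296
  = 1.8960 bits

I(A;B) = H(A) + H(B) - H(A,B)
  = 1.0000 + 0.8960 - 1.8960
  = 0.0000 bits

Distribution 2 (U, V):
Marginal P(U) (row sums):
  P(U=0) = 0 + 0 + 3/8 = 3/8
  P(U=1) = 1/2 + 1/8 + 0 = 5/8
Marginal P(V) (column sums):
  P(V=0) = 0 + 1/2 = 1/2
  P(V=1) = 0 + 1/8 = 1/8
  P(V=2) = 3/8 + 0 = 3/8

H(U) = -[(3/8)·log₂(3/8) + (5/8)·log₂(5/8)]
  = 0.5306 + 0.4238
  = 0.9544 bits
H(V) = -[(1/2)·log₂(1/2) + (1/8)·log₂(1/8) + (3/8)·log₂(3/8)]
  = 0.5000 + 0.3750 + 0.5306
  = 1.4056 bits
H(U,V) = -[(3/8)·log₂(3/8) + (1/2)·log₂(1/2) + (1/8)·log₂(1/8)]
  = 0.5306 + 0.5000 + 0.3750
  = 1.4056 bits

I(U;V) = H(U) + H(V) - H(U,V)
  = 0.9544 + 1.4056 - 1.4056
  = 0.9544 bits

I(U;V) = 0.9544 bits > I(A;B) = 0.0000 bits, so (U, V) has the higher mutual information (stronger dependence).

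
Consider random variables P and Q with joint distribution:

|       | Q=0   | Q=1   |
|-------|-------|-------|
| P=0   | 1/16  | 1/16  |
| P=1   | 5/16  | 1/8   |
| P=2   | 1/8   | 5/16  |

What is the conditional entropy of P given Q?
Marginal P(Q) (column sums):
  P(Q=0) = 1/16 + 5/16 + 1/8 = 1/2
  P(Q=1) = 1/16 + 1/8 + 5/16 = 1/2

H(P|Q) = -Σ P(P,Q)·log₂ P(P|Q), where P(P|Q) = P(P,Q) / P(Q)
  (P=0,Q=0): P(P|Q) = (1/16)/(1/2) = 1/8;  -(1/16)·log₂(1/8) = 0.1875
  (P=0,Q=1): P(P|Q) = (1/16)/(1/2) = 1/8;  -(1/16)·log₂(1/8) = 0.1875
  (P=1,Q=0): P(P|Q) = (5/16)/(1/2) = 5/8;  -(5/16)·log₂(5/8) = 0.2119
  (P=1,Q=1): P(P|Q) = (1/8)/(1/2) = 1/4;  -(1/8)·log₂(1/4) = 0.2500
  (P=2,Q=0): P(P|Q) = (1/8)/(1/2) = 1/4;  -(1/8)·log₂(1/4) = 0.2500
  (P=2,Q=1): P(P|Q) = (5/16)/(1/2) = 5/8;  -(5/16)·log₂(5/8) = 0.2119
H(P|Q) = 0.1875 + 0.1875 + 0.2119 + 0.2500 + 0.2500 + 0.2119
  = 1.2988 bits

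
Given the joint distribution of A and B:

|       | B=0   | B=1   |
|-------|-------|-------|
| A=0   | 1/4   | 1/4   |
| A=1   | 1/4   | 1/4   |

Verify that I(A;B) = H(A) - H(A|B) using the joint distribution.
Left side, from I(A;B) = H(A) + H(B) - H(A,B):
Marginal P(A) (row sums):
  P(A=0) = 1/4 + 1/4 = 1/2
  P(A=1) = 1/4 + 1/4 = 1/2
Marginal P(B) (column sums):
  P(B=0) = 1/4 + 1/4 = 1/2
  P(B=1) = 1/4 + 1/4 = 1/2

H(A) = -[(1/2)·log₂(1/2) + (1/2)·log₂(1/2)]
  = 0.5000 + 0.5000
  = 1.0000 bits
H(B) = -[(1/2)·log₂(1/2) + (1/2)·log₂(1/2)]
  = 0.5000 + 0.5000
  = 1.0000 bits
H(A,B) = -[(1/4)·log₂(1/4) + (1/4)·log₂(1/4) + (1/4)·log₂(1/4) + (1/4)·log₂(1/4)]
  = 0.5000 + 0.5000 + 0.5000 + 0.5000
  = 2.0000 bits

I(A;B) = H(A) + H(B) - H(A,B)
  = 1.0000 + 1.0000 - 2.0000
  = 0.0000 bits

Right side, with H(A|B) computed directly from the conditional probabilities:
H(A|B) = -Σ P(A,B)·log₂ P(A|B), where P(A|B) = P(A,B) / P(B)
  (A=0,B=0): P(A|B) = (1/4)/(1/2) = 1/2;  -(1/4)·log₂(1/2) = 0.2500
  (A=0,B=1): P(A|B) = (1/4)/(1/2) = 1/2;  -(1/4)·log₂(1/2) = 0.2500
  (A=1,B=0): P(A|B) = (1/4)/(1/2) = 1/2;  -(1/4)·log₂(1/2) = 0.2500
  (A=1,B=1): P(A|B) = (1/4)/(1/2) = 1/2;  -(1/4)·log₂(1/2) = 0.2500
H(A|B) = 0.2500 + 0.2500 + 0.2500 + 0.2500
  = 1.0000 bits
H(A) - H(A|B) = 1.0000 - 1.0000 = 0.0000 bits

Both sides equal 0.0000 bits, so I(A;B) = H(A) - H(A|B) ✓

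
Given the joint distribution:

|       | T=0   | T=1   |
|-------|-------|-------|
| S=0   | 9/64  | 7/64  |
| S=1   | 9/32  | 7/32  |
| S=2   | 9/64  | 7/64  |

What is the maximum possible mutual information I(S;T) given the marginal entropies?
The upper bound on mutual information is I(S;T) ≤ min(H(S), H(T)).

Marginal P(S) (row sums):
  P(S=0) = 9/64 + 7/64 = 1/4
  P(S=1) = 9/32 + 7/32 = 1/2
  P(S=2) = 9/64 + 7/64 = 1/4
Marginal P(T) (column sums):
  P(T=0) = 9/64 + 9/32 + 9/64 = 9/16
  P(T=1) = 7/64 + 7/32 + 7/64 = 7/16

H(S) = -[(1/4)·log₂(1/4) + (1/2)·log₂(1/2) + (1/4)·log₂(1/4)]
  = 0.5000 + 0.5000 + 0.5000
  = 1.5000 bits
H(T) = -[(9/16)·log₂(9/16) + (7/16)·log₂(7/16)]
  = 0.4669 + 0.5218
  = 0.9887 bits

Maximum possible I(S;T) = min(1.5000, 0.9887) = 0.9887 bits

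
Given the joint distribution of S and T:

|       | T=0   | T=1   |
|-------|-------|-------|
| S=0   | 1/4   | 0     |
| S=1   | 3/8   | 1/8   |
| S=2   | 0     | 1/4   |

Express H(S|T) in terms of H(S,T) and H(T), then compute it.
H(S|T) = H(S,T) - H(T)

Marginal P(T) (column sums):
  P(T=0) = 1/4 + 3/8 + 0 = 5/8
  P(T=1) = 0 + 1/8 + 1/4 = 3/8

H(S,T) = -[(1/4)·log₂(1/4) + (3/8)·log₂(3/8) + (1/8)·log₂(1/8) + (1/4)·log₂(1/4)]
  = 0.5000 + 0.5306 + 0.3750 + 0.5000
  = 1.9056 bits
H(T) = -[(5/8)·log₂(5/8) + (3/8)·log₂(3/8)]
  = 0.4238 + 0.5306
  = 0.9544 bits

H(S|T) = 1.9056 - 0.9544 = 0.9512 bits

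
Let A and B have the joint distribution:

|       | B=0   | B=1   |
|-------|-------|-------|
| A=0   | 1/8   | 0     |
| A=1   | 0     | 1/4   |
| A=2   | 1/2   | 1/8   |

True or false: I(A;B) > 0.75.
Marginal P(A) (row sums):
  P(A=0) = 1/8 + 0 = 1/8
  P(A=1) = 0 + 1/4 = 1/4
  P(A=2) = 1/2 + 1/8 = 5/8
Marginal P(B) (column sums):
  P(B=0) = 1/8 + 0 + 1/2 = 5/8
  P(B=1) = 0 + 1/4 + 1/8 = 3/8

H(A) = -[(1/8)·log₂(1/8) + (1/4)·log₂(1/4) + (5/8)·log₂(5/8)]
  = 0.3750 + 0.5000 + 0.4238
  = 1.2988 bits
H(B) = -[(5/8)·log₂(5/8) + (3/8)·log₂(3/8)]
  = 0.4238 + 0.5306
  = 0.9544 bits
H(A,B) = -[(1/8)·log₂(1/8) + (1/4)·log₂(1/4) + (1/2)·log₂(1/2) + (1/8)·log₂(1/8)]
  = 0.3750 + 0.5000 + 0.5000 + 0.3750
  = 1.7500 bits

I(A;B) = H(A) + H(B) - H(A,B)
  = 1.2988 + 0.9544 - 1.7500
  = 0.5032 bits

False. I(A;B) = 0.5032 bits, which is ≤ 0.75 bits.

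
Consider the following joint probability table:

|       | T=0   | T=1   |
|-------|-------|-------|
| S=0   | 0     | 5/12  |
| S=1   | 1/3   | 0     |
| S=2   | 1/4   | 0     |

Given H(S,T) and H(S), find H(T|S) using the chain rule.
From the chain rule: H(S,T) = H(S) + H(T|S)
Therefore: H(T|S) = H(S,T) - H(S)

H(S,T) = -[(5/12)·log₂(5/12) + (1/3)·log₂(1/3) + (1/4)·log₂(1/4)]
  = 0.5263 + 0.5283 + 0.5000
  = 1.5546 bits
Marginal P(S) (row sums):
  P(S=0) = 0 + 5/12 = 5/12
  P(S=1) = 1/3 + 0 = 1/3
  P(S=2) = 1/4 + 0 = 1/4
H(S) = -[(5/12)·log₂(5/12) + (1/3)·log₂(1/3) + (1/4)·log₂(1/4)]
  = 0.5263 + 0.5283 + 0.5000
  = 1.5546 bits

H(T|S) = 1.5546 - 1.5546 = 0.0000 bits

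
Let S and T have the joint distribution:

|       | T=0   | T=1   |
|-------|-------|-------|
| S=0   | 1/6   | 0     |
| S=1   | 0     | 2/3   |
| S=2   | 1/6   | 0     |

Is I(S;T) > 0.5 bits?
Marginal P(S) (row sums):
  P(S=0) = 1/6 + 0 = 1/6
  P(S=1) = 0 + 2/3 = 2/3
  P(S=2) = 1/6 + 0 = 1/6
Marginal P(T) (column sums):
  P(T=0) = 1/6 + 0 + 1/6 = 1/3
  P(T=1) = 0 + 2/3 + 0 = 2/3

H(S) = -[(1/6)·log₂(1/6) + (2/3)·log₂(2/3) + (1/6)·log₂(1/6)]
  = 0.4308 + 0.3900 + 0.4308
  = 1.2516 bits
H(T) = -[(1/3)·log₂(1/3) + (2/3)·log₂(2/3)]
  = 0.5283 + 0.3900
  = 0.9183 bits
H(S,T) = -[(1/6)·log₂(1/6) + (2/3)·log₂(2/3) + (1/6)·log₂(1/6)]
  = 0.4308 + 0.3900 + 0.4308
  = 1.2516 bits

I(S;T) = H(S) + H(T) - H(S,T)
  = 1.2516 + 0.9183 - 1.2516
  = 0.9183 bits

Yes. I(S;T) = 0.9183 bits, which is > 0.5 bits.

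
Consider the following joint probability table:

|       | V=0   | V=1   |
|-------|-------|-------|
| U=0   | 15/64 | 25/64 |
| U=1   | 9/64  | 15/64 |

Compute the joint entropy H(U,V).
H(U,V) = -Σ P(U,V) log₂ P(U,V), summed over the non-zero cells:
H(U,V) = -[(15/64)·log₂(15/64) + (25/64)·log₂(25/64) + (9/64)·log₂(9/64) + (15/64)·log₂(15/64)]
  = 0.4906 + 0.5297 + 0.3980 + 0.4906
  = 1.9089 bits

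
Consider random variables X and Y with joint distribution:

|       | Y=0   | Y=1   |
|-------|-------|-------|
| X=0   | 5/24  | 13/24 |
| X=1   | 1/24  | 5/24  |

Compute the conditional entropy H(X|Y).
Marginal P(Y) (column sums):
  P(Y=0) = 5/24 + 1/24 = 1/4
  P(Y=1) = 13/24 + 5/24 = 3/4

H(X|Y) = -Σ P(X,Y)·log₂ P(X|Y), where P(X|Y) = P(X,Y) / P(Y)
  (X=0,Y=0): P(X|Y) = (5/24)/(1/4) = 5/6;  -(5/24)·log₂(5/6) = 0.0548
  (X=0,Y=1): P(X|Y) = (13/24)/(3/4) = 13/18;  -(13/24)·log₂(13/18) = 0.2543
  (X=1,Y=0): P(X|Y) = (1/24)/(1/4) = 1/6;  -(1/24)·log₂(1/6) = 0.1077
  (X=1,Y=1): P(X|Y) = (5/24)/(3/4) = 5/18;  -(5/24)·log₂(5/18) = 0.3850
H(X|Y) = 0.0548 + 0.2543 + 0.1077 + 0.3850
  = 0.8018 bits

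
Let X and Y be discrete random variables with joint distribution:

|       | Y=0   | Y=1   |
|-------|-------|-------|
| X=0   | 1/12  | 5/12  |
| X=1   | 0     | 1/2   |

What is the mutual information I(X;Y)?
Marginal P(X) (row sums):
  P(X=0) = 1/12 + 5/12 = 1/2
  P(X=1) = 0 + 1/2 = 1/2
Marginal P(Y) (column sums):
  P(Y=0) = 1/12 + 0 = 1/12
  P(Y=1) = 5/12 + 1/2 = 11/12

H(X) = -[(1/2)·log₂(1/2) + (1/2)·log₂(1/2)]
  = 0.5000 + 0.5000
  = 1.0000 bits
H(Y) = -[(1/12)·log₂(1/12) + (11/12)·log₂(11/12)]
  = 0.2987 + 0.1151
  = 0.4138 bits
H(X,Y) = -[(1/12)·log₂(1/12) + (5/12)·log₂(5/12) + (1/2)·log₂(1/2)]
  = 0.2987 + 0.5263 + 0.5000
  = 1.3250 bits

I(X;Y) = H(X) + H(Y) - H(X,Y)
  = 1.0000 + 0.4138 - 1.3250
  = 0.0888 bits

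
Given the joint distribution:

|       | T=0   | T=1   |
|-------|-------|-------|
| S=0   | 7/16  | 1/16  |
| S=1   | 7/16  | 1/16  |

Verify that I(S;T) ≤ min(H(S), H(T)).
Marginal P(S) (row sums):
  P(S=0) = 7/16 + 1/16 = 1/2
  P(S=1) = 7/16 + 1/16 = 1/2
Marginal P(T) (column sums):
  P(T=0) = 7/16 + 7/16 = 7/8
  P(T=1) = 1/16 + 1/16 = 1/8

H(S) = -[(1/2)·log₂(1/2) + (1/2)·log₂(1/2)]
  = 0.5000 + 0.5000
  = 1.0000 bits
H(T) = -[(7/8)·log₂(7/8) + (1/8)·log₂(1/8)]
  = 0.1686 + 0.3750
  = 0.5436 bits
H(S,T) = -[(7/16)·log₂(7/16) + (1/16)·log₂(1/16) + (7/16)·log₂(7/16) + (1/16)·log₂(1/16)]
  = 0.5218 + 0.2500 + 0.5218 + 0.2500
  = 1.5436 bits

I(S;T) = H(S) + H(T) - H(S,T)
  = 1.0000 + 0.5436 - 1.5436
  = 0.0000 bits

min(H(S), H(T)) = min(1.0000, 0.5436) = 0.5436 bits
Since 0.0000 ≤ 0.5436, the bound is satisfied ✓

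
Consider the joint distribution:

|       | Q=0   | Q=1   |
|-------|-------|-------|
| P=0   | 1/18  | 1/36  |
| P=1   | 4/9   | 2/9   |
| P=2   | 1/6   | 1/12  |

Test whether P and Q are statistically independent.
Marginal P(P) (row sums):
  P(P=0) = 1/18 + 1/36 = 1/12
  P(P=1) = 4/9 + 2/9 = 2/3
  P(P=2) = 1/6 + 1/12 = 1/4
Marginal P(Q) (column sums):
  P(Q=0) = 1/18 + 4/9 + 1/6 = 2/3
  P(Q=1) = 1/36 + 2/9 + 1/12 = 1/3

P and Q are independent iff P(P=i,Q=j) = P(P=i)·P(Q=j) for every cell.
  P(P=0)·P(Q=0) = 1/12 × 2/3 = 1/18 = P(P=0,Q=0) ✓
  P(P=0)·P(Q=1) = 1/12 × 1/3 = 1/36 = P(P=0,Q=1) ✓
  P(P=1)·P(Q=0) = 2/3 × 2/3 = 4/9 = P(P=1,Q=0) ✓
  P(P=1)·P(Q=1) = 2/3 × 1/3 = 2/9 = P(P=1,Q=1) ✓
  P(P=2)·P(Q=0) = 1/4 × 2/3 = 1/6 = P(P=2,Q=0) ✓
  P(P=2)·P(Q=1) = 1/4 × 1/3 = 1/12 = P(P=2,Q=1) ✓

Yes, P and Q are independent: every cell factors, so I(P;Q) = 0 bits.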